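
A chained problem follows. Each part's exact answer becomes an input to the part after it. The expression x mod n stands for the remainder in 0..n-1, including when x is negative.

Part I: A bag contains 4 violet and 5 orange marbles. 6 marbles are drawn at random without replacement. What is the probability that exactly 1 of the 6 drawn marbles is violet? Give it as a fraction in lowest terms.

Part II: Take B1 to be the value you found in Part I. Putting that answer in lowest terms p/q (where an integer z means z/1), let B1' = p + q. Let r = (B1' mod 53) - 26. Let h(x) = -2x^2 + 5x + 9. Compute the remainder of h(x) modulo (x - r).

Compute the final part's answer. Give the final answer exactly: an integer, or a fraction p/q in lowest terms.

-43

Part I: total draws C(9,6) = 84; favorable C(4,1)*C(5,5) = 4; P = 1/21; answer 1/21
Part II: B1 = 1/21; threaded value p + q = 22; r = -4; remainder = value at the root: -2*(-4)^2 + 5*(-4)^1 + 9 = (-32) + (-20) + (9) = -43; answer -43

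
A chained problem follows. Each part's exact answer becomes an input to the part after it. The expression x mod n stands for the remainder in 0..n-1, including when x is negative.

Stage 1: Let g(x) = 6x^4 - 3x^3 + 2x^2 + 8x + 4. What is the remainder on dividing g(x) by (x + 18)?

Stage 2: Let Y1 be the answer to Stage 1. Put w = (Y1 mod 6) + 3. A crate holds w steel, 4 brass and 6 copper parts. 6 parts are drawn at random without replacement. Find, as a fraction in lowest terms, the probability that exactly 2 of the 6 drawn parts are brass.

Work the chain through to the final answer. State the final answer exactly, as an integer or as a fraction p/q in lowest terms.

165/476

Stage 1: remainder = value at the root: 6*(-18)^4 - 3*(-18)^3 + 2*(-18)^2 + 8*(-18)^1 + 4 = (629856) + (17496) + (648) + (-144) + (4) = 647860; answer 647860
Stage 2: Y1 = 647860; w = 7; total draws C(17,6) = 12376; favorable C(4,2)*C(13,4) = 4290; P = 165/476; answer 165/476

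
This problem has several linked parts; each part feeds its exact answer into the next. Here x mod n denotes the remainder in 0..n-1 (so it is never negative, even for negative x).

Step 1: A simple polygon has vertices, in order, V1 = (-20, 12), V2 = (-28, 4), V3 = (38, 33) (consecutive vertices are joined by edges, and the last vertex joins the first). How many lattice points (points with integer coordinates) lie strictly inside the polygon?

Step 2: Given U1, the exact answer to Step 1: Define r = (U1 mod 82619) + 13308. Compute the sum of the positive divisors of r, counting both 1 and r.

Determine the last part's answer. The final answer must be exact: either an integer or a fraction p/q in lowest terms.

33600

Step 1: cross terms: (-20*4 - -28*12)=256, (-28*33 - 38*4)=-1076, (38*12 - -20*33)=1116; twice the area = |296| = 296; area = 148; boundary points = 8 + 1 + 1 = 10; strictly interior points = area - boundary/2 + 1 = 144; answer 144
Step 2: U1 = 144; r = 13452; 13452 = 2^2 * 3 * 19 * 59; sigma = (1 + 2 + 4) * (1 + 3) * (1 + 19) * (1 + 59) = 7 * 4 * 20 * 60 = 33600; answer 33600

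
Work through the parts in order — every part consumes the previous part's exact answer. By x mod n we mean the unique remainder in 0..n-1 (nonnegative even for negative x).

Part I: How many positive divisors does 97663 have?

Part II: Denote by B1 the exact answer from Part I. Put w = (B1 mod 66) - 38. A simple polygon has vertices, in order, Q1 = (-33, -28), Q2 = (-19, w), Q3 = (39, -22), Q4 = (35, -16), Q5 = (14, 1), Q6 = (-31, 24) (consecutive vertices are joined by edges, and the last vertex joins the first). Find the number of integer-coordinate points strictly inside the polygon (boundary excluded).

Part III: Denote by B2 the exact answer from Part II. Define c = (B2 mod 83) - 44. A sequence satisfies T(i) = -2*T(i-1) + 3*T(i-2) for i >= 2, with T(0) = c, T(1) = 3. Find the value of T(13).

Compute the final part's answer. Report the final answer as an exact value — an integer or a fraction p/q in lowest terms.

Part I: 97663 = 127 * 769; number of divisors = (1+1) * (1+1) = 4; answer 4
Part II: B1 = 4; w = -34; cross terms: (-33*-34 - -19*-28)=590, (-19*-22 - 39*-34)=1744, (39*-16 - 35*-22)=146, (35*1 - 14*-16)=259, (14*24 - -31*1)=367, (-31*-28 - -33*24)=1660; twice the area = |4766| = 4766; area = 2383; boundary points = 2 + 2 + 2 + 1 + 1 + 2 = 10; strictly interior points = area - boundary/2 + 1 = 2379; answer 2379
Part III: B2 = 2379; c = 11; T(2) = -2*(3) + 3*(11) = 27; iterating: T(2)=27, T(3)=-45, T(4)=171, T(5)=-477, T(6)=1467, T(7)=-4365, T(8)=13131, T(9)=-39357, T(10)=118107, T(11)=-354285, T(12)=1062891, T(13)=-3188637; answer -3188637

-3188637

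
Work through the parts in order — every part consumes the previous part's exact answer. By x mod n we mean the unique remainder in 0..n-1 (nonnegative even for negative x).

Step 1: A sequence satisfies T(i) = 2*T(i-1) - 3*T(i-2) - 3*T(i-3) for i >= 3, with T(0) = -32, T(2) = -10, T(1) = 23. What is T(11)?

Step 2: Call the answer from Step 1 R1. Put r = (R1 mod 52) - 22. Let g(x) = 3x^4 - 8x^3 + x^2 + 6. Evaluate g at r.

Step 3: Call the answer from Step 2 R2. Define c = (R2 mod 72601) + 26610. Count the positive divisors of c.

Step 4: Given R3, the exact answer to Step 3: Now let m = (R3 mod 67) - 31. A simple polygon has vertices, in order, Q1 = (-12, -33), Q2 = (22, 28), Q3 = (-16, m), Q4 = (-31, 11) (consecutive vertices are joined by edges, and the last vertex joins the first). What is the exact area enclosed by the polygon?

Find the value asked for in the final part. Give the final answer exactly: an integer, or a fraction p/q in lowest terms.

Step 1: T(3) = 2*(-10) - 3*(23) - 3*(-32) = 7; iterating: T(3)=7, T(4)=-25, T(5)=-41, T(6)=-28, T(7)=142, T(8)=491, T(9)=640, T(10)=-619, T(11)=-4631; answer -4631
Step 2: R1 = -4631; r = 27; 3*(27)^4 - 8*(27)^3 + 1*(27)^2 + 6 = (1594323) + (-157464) + (729) + (6) = 1437594; answer 1437594
Step 3: R2 = 1437594; c = 84785; 84785 = 5 * 31 * 547; number of divisors = (1+1) * (1+1) * (1+1) = 8; answer 8
Step 4: R3 = 8; m = -23; cross terms: (-12*28 - 22*-33)=390, (22*-23 - -16*28)=-58, (-16*11 - -31*-23)=-889, (-31*-33 - -12*11)=1155; twice the area = |598| = 598; area = 299; answer 299

299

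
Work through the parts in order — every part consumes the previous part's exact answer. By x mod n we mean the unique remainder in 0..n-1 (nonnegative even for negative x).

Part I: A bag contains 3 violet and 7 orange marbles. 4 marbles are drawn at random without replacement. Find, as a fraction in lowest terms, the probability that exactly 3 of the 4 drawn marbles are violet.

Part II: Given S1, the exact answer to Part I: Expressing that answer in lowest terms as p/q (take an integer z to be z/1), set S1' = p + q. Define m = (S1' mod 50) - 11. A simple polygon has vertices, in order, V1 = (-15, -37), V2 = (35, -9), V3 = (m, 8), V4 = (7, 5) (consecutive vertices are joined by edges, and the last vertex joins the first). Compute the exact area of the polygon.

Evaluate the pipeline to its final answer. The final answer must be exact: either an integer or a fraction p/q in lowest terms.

Part I: total draws C(10,4) = 210; favorable C(3,3)*C(7,1) = 7; P = 1/30; answer 1/30
Part II: S1 = 1/30; threaded value p + q = 31; m = 20; cross terms: (-15*-9 - 35*-37)=1430, (35*8 - 20*-9)=460, (20*5 - 7*8)=44, (7*-37 - -15*5)=-184; twice the area = |1750| = 1750; area = 875; answer 875

875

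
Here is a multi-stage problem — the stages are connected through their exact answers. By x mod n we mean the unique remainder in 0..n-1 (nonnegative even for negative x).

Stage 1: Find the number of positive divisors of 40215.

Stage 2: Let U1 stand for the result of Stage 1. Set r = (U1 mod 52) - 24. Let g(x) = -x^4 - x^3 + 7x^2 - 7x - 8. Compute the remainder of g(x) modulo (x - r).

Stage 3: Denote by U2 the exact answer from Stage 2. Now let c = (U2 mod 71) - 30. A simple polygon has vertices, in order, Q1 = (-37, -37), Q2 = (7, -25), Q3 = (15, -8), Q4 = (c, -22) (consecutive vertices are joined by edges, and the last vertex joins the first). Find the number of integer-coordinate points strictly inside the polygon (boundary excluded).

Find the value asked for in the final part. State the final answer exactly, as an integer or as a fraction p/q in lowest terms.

90

Stage 1: 40215 = 3 * 5 * 7 * 383; number of divisors = (1+1) * (1+1) * (1+1) * (1+1) = 16; answer 16
Stage 2: U1 = 16; r = -8; remainder = value at the root: -1*(-8)^4 - 1*(-8)^3 + 7*(-8)^2 - 7*(-8)^1 - 8 = (-4096) + (512) + (448) + (56) + (-8) = -3088; answer -3088
Stage 3: U2 = -3088; c = 6; cross terms: (-37*-25 - 7*-37)=1184, (7*-8 - 15*-25)=319, (15*-22 - 6*-8)=-282, (6*-37 - -37*-22)=-1036; twice the area = |185| = 185; area = 185/2; boundary points = 4 + 1 + 1 + 1 = 7; strictly interior points = area - boundary/2 + 1 = 90; answer 90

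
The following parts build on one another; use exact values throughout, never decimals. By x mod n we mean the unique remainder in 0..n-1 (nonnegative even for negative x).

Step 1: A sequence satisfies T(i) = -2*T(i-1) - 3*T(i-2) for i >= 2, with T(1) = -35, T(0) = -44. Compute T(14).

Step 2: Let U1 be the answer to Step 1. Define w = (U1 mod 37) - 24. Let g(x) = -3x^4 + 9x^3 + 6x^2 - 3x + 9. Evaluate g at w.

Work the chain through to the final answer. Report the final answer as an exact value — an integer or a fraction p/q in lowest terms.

-231879

Step 1: T(2) = -2*(-35) - 3*(-44) = 202; iterating: T(2)=202, T(3)=-299, T(4)=-8, T(5)=913, T(6)=-1802, T(7)=865, T(8)=3676, T(9)=-9947, T(10)=8866, T(11)=12109, T(12)=-50816, T(13)=65305, T(14)=21838; answer 21838
Step 2: U1 = 21838; w = -16; -3*(-16)^4 + 9*(-16)^3 + 6*(-16)^2 - 3*(-16)^1 + 9 = (-196608) + (-36864) + (1536) + (48) + (9) = -231879; answer -231879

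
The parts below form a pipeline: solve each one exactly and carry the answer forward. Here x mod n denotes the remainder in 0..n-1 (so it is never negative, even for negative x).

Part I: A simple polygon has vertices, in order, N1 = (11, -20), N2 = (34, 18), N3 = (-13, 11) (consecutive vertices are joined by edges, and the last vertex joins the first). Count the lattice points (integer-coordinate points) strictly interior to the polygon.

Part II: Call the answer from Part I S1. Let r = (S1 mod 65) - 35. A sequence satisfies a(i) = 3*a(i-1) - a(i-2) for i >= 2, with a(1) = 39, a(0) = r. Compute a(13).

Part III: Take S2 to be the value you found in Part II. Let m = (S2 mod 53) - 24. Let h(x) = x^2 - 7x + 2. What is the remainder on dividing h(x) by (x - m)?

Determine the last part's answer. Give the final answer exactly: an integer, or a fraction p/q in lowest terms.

Part I: cross terms: (11*18 - 34*-20)=878, (34*11 - -13*18)=608, (-13*-20 - 11*11)=139; twice the area = |1625| = 1625; area = 1625/2; boundary points = 1 + 1 + 1 = 3; strictly interior points = area - boundary/2 + 1 = 812; answer 812
Part II: S1 = 812; r = -3; a(2) = 3*(39) - 1*(-3) = 120; iterating: a(2)=120, a(3)=321, a(4)=843, a(5)=2208, a(6)=5781, a(7)=15135, a(8)=39624, a(9)=103737, a(10)=271587, a(11)=711024, a(12)=1861485, a(13)=4873431; answer 4873431
Part III: S2 = 4873431; m = 4; remainder = value at the root: 1*(4)^2 - 7*(4)^1 + 2 = (16) + (-28) + (2) = -10; answer -10

-10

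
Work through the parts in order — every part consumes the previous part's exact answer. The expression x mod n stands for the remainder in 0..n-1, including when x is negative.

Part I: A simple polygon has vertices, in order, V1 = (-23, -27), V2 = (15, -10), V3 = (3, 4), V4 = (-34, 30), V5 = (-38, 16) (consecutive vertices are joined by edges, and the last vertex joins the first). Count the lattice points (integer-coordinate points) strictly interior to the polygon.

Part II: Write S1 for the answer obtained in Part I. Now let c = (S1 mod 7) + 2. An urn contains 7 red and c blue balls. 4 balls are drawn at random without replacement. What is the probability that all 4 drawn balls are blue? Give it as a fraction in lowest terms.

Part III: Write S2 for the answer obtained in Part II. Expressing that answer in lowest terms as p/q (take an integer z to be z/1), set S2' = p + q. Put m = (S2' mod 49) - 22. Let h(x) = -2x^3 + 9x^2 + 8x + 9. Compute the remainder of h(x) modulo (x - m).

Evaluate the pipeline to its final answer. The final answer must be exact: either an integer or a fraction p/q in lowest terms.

Part I: cross terms: (-23*-10 - 15*-27)=635, (15*4 - 3*-10)=90, (3*30 - -34*4)=226, (-34*16 - -38*30)=596, (-38*-27 - -23*16)=1394; twice the area = |2941| = 2941; area = 2941/2; boundary points = 1 + 2 + 1 + 2 + 1 = 7; strictly interior points = area - boundary/2 + 1 = 1468; answer 1468
Part II: S1 = 1468; c = 7; total draws C(14,4) = 1001; favorable C(7,4) = 35; P = 5/143; answer 5/143
Part III: S2 = 5/143; threaded value p + q = 148; m = -21; remainder = value at the root: -2*(-21)^3 + 9*(-21)^2 + 8*(-21)^1 + 9 = (18522) + (3969) + (-168) + (9) = 22332; answer 22332

22332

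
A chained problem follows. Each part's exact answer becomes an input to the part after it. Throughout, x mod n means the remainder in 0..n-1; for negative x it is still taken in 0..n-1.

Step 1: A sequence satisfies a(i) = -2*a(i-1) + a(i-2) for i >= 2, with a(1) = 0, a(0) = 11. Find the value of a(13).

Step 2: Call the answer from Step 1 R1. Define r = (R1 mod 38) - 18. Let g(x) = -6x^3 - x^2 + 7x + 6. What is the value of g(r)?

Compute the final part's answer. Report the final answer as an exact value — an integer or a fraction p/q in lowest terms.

-24714

Step 1: a(2) = -2*(0) + 1*(11) = 11; iterating: a(2)=11, a(3)=-22, a(4)=55, a(5)=-132, a(6)=319, a(7)=-770, a(8)=1859, a(9)=-4488, a(10)=10835, a(11)=-26158, a(12)=63151, a(13)=-152460; answer -152460
Step 2: R1 = -152460; r = 16; -6*(16)^3 - 1*(16)^2 + 7*(16)^1 + 6 = (-24576) + (-256) + (112) + (6) = -24714; answer -24714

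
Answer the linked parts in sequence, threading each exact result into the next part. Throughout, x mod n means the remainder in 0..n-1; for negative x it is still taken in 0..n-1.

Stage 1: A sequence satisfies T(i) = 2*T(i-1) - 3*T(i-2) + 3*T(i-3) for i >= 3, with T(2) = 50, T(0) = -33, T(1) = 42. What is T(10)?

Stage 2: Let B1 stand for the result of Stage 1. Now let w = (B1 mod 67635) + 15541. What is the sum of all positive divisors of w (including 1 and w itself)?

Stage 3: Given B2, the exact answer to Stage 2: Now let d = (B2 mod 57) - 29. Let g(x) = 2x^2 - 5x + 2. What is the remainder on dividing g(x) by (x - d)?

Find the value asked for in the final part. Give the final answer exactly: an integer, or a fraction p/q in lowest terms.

Stage 1: T(3) = 2*(50) - 3*(42) + 3*(-33) = -125; iterating: T(3)=-125, T(4)=-274, T(5)=-23, T(6)=401, T(7)=49, T(8)=-1174, T(9)=-1292, T(10)=1085; answer 1085
Stage 2: B1 = 1085; w = 16626; 16626 = 2 * 3 * 17 * 163; sigma = (1 + 2) * (1 + 3) * (1 + 17) * (1 + 163) = 3 * 4 * 18 * 164 = 35424; answer 35424
Stage 3: B2 = 35424; d = -2; remainder = value at the root: 2*(-2)^2 - 5*(-2)^1 + 2 = (8) + (10) + (2) = 20; answer 20

20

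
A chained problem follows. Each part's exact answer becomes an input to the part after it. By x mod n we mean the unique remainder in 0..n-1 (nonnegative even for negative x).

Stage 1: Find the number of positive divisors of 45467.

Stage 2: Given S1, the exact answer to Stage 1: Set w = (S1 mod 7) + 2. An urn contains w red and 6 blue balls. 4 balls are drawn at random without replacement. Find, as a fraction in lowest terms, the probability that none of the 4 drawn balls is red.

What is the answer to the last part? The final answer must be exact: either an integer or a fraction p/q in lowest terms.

1/33

Stage 1: 45467 = 19 * 2393; number of divisors = (1+1) * (1+1) = 4; answer 4
Stage 2: S1 = 4; w = 6; total draws C(12,4) = 495; favorable C(6,4) = 15; P = 1/33; answer 1/33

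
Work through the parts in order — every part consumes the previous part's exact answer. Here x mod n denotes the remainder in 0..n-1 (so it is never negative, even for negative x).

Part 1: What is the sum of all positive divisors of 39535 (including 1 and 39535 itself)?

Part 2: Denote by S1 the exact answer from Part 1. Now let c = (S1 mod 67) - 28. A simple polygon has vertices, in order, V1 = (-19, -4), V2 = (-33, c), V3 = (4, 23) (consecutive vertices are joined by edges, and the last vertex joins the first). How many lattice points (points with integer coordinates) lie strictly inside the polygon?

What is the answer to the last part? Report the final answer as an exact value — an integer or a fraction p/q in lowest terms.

50

Part 1: 39535 = 5 * 7907; sigma = (1 + 5) * (1 + 7907) = 6 * 7908 = 47448; answer 47448
Part 2: S1 = 47448; c = -16; cross terms: (-19*-16 - -33*-4)=172, (-33*23 - 4*-16)=-695, (4*-4 - -19*23)=421; twice the area = |-102| = 102; area = 51; boundary points = 2 + 1 + 1 = 4; strictly interior points = area - boundary/2 + 1 = 50; answer 50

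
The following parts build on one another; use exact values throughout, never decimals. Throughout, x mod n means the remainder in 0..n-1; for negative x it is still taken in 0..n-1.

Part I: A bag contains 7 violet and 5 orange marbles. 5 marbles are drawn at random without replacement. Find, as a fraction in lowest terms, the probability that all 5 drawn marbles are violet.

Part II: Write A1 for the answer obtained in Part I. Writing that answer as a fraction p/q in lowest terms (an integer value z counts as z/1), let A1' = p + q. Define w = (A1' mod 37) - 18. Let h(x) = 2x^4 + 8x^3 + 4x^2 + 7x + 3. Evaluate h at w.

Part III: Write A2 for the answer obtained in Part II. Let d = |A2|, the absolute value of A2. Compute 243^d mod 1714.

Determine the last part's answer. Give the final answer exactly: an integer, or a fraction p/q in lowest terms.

1359

Part I: total draws C(12,5) = 792; favorable C(7,5) = 21; P = 7/264; answer 7/264
Part II: A1 = 7/264; threaded value p + q = 271; w = -6; 2*(-6)^4 + 8*(-6)^3 + 4*(-6)^2 + 7*(-6)^1 + 3 = (2592) + (-1728) + (144) + (-42) + (3) = 969; answer 969
Part III: A2 = 969; d = 969; squarings mod 1714: 243^1=243, 243^2=773, 243^4=1057, 243^8=1435, 243^16=711, 243^32=1605, 243^64=1597, 243^128=1691, 243^256=529, 243^512=459; 243^969 = 243^1 * 243^8 * 243^64 * 243^128 * 243^256 * 243^512 = 1359 (mod 1714); answer 1359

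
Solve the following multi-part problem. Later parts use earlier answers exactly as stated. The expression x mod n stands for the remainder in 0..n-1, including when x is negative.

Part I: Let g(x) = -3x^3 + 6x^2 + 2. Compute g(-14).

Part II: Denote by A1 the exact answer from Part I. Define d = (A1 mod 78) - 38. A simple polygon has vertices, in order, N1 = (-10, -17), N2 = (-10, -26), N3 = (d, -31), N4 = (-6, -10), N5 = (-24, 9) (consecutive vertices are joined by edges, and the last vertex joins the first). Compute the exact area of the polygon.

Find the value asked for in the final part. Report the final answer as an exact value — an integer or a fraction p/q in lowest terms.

305

Part I: -3*(-14)^3 + 6*(-14)^2 + 2 = (8232) + (1176) + (2) = 9410; answer 9410
Part II: A1 = 9410; d = 12; cross terms: (-10*-26 - -10*-17)=90, (-10*-31 - 12*-26)=622, (12*-10 - -6*-31)=-306, (-6*9 - -24*-10)=-294, (-24*-17 - -10*9)=498; twice the area = |610| = 610; area = 305; answer 305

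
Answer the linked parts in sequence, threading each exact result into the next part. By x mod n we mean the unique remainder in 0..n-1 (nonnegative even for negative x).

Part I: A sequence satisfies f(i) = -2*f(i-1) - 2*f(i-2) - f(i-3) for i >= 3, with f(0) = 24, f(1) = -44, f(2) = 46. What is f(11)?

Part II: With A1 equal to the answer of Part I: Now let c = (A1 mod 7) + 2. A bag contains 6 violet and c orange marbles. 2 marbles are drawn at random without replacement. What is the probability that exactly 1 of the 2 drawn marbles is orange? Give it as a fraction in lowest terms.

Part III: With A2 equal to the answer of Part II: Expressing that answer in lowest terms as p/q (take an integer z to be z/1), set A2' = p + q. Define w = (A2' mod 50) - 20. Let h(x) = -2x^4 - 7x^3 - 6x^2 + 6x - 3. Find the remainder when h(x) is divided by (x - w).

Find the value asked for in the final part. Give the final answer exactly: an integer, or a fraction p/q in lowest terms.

Part I: f(3) = -2*(46) - 2*(-44) - 1*(24) = -28; iterating: f(3)=-28, f(4)=8, f(5)=-6, f(6)=24, f(7)=-44, f(8)=46, f(9)=-28, f(10)=8, f(11)=-6; answer -6
Part II: A1 = -6; c = 3; total draws C(9,2) = 36; favorable C(3,1)*C(6,1) = 18; P = 1/2; answer 1/2
Part III: A2 = 1/2; threaded value p + q = 3; w = -17; remainder = value at the root: -2*(-17)^4 - 7*(-17)^3 - 6*(-17)^2 + 6*(-17)^1 - 3 = (-167042) + (34391) + (-1734) + (-102) + (-3) = -134490; answer -134490

-134490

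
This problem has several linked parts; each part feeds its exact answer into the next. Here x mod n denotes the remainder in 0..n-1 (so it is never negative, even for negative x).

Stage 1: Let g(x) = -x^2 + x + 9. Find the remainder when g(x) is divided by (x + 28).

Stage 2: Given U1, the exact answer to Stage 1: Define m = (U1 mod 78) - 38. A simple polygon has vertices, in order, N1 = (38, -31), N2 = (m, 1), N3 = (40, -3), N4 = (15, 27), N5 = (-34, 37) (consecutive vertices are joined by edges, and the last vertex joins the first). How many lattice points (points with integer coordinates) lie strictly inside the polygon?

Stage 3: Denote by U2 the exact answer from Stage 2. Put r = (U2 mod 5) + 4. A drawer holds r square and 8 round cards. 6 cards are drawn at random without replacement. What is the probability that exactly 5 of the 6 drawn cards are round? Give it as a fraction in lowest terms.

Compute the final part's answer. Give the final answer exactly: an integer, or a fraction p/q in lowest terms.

8/33

Stage 1: remainder = value at the root: -1*(-28)^2 + 1*(-28)^1 + 9 = (-784) + (-28) + (9) = -803; answer -803
Stage 2: U1 = -803; m = 17; cross terms: (38*1 - 17*-31)=565, (17*-3 - 40*1)=-91, (40*27 - 15*-3)=1125, (15*37 - -34*27)=1473, (-34*-31 - 38*37)=-352; twice the area = |2720| = 2720; area = 1360; boundary points = 1 + 1 + 5 + 1 + 4 = 12; strictly interior points = area - boundary/2 + 1 = 1355; answer 1355
Stage 3: U2 = 1355; r = 4; total draws C(12,6) = 924; favorable C(8,5)*C(4,1) = 224; P = 8/33; answer 8/33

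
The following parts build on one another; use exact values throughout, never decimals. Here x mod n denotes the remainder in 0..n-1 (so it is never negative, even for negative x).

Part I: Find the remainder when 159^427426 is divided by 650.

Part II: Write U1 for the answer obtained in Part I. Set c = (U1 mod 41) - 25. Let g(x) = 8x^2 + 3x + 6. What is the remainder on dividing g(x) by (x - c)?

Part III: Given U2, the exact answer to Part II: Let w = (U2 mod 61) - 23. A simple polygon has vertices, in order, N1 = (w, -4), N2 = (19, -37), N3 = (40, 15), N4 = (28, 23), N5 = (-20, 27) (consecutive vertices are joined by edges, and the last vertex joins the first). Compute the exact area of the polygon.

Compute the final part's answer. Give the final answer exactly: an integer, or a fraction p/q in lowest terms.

3573/2

Part I: squarings mod 650: 159^1=159, 159^2=581, 159^4=211, 159^8=321, 159^16=341, 159^32=581, 159^64=211, 159^128=321, 159^256=341, 159^512=581, 159^1024=211, 159^2048=321, 159^4096=341, 159^8192=581, 159^16384=211, 159^32768=321, 159^65536=341, 159^131072=581, 159^262144=211; 159^427426 = 159^2 * 159^32 * 159^128 * 159^256 * 159^1024 * 159^32768 * 159^131072 * 159^262144 = 341 (mod 650); answer 341
Part II: U1 = 341; c = -12; remainder = value at the root: 8*(-12)^2 + 3*(-12)^1 + 6 = (1152) + (-36) + (6) = 1122; answer 1122
Part III: U2 = 1122; w = 1; cross terms: (1*-37 - 19*-4)=39, (19*15 - 40*-37)=1765, (40*23 - 28*15)=500, (28*27 - -20*23)=1216, (-20*-4 - 1*27)=53; twice the area = |3573| = 3573; area = 3573/2; answer 3573/2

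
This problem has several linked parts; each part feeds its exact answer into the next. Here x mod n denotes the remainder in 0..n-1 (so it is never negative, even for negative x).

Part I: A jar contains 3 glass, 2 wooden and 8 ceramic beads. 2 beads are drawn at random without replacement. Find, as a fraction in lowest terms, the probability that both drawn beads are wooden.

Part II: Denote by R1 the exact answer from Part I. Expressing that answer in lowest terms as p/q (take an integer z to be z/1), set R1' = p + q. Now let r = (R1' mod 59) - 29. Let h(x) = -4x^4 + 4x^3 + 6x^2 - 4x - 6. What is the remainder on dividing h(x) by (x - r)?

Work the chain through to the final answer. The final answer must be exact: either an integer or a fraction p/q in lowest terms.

-28644

Part I: total draws C(13,2) = 78; favorable C(2,2) = 1; P = 1/78; answer 1/78
Part II: R1 = 1/78; threaded value p + q = 79; r = -9; remainder = value at the root: -4*(-9)^4 + 4*(-9)^3 + 6*(-9)^2 - 4*(-9)^1 - 6 = (-26244) + (-2916) + (486) + (36) + (-6) = -28644; answer -28644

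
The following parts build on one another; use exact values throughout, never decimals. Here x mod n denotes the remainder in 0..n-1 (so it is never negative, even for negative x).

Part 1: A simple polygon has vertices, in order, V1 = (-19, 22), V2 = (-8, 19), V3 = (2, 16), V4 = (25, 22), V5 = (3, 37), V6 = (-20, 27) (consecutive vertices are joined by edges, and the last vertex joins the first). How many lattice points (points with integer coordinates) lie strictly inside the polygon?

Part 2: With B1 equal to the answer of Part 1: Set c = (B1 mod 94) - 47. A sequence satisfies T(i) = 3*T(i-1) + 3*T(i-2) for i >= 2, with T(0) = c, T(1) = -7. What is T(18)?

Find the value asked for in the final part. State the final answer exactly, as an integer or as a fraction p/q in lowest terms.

Part 1: cross terms: (-19*19 - -8*22)=-185, (-8*16 - 2*19)=-166, (2*22 - 25*16)=-356, (25*37 - 3*22)=859, (3*27 - -20*37)=821, (-20*22 - -19*27)=73; twice the area = |1046| = 1046; area = 523; boundary points = 1 + 1 + 1 + 1 + 1 + 1 = 6; strictly interior points = area - boundary/2 + 1 = 521; answer 521
Part 2: B1 = 521; c = 4; T(2) = 3*(-7) + 3*(4) = -9; iterating: T(2)=-9, T(3)=-48, T(4)=-171, T(5)=-657, T(6)=-2484, T(7)=-9423, T(8)=-35721, T(9)=-135432, T(10)=-513459, T(11)=-1946673, T(12)=-7380396, T(13)=-27981207, T(14)=-106084809, T(15)=-402198048, T(16)=-1524848571, T(17)=-5781139857, T(18)=-21917965284; answer -21917965284

-21917965284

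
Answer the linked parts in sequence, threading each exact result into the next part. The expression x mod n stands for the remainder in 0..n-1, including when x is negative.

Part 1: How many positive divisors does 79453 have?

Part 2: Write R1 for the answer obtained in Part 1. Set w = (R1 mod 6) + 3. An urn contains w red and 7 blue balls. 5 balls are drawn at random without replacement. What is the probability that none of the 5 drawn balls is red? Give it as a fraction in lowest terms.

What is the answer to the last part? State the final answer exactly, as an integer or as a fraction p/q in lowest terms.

Part 1: 79453 = 11 * 31 * 233; number of divisors = (1+1) * (1+1) * (1+1) = 8; answer 8
Part 2: R1 = 8; w = 5; total draws C(12,5) = 792; favorable C(7,5) = 21; P = 7/264; answer 7/264

7/264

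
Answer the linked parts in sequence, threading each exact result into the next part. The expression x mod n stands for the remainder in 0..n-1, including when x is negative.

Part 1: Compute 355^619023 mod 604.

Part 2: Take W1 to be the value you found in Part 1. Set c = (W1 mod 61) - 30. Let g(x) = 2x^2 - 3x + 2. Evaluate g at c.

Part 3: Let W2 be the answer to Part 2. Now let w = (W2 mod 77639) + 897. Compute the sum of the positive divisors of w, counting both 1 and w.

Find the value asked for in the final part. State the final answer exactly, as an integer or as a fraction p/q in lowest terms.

Part 1: squarings mod 604: 355^1=355, 355^2=393, 355^4=429, 355^8=425, 355^16=29, 355^32=237, 355^64=601, 355^128=9, 355^256=81, 355^512=521, 355^1024=245, 355^2048=229, 355^4096=497, 355^8192=577, 355^16384=125, 355^32768=525, 355^65536=201, 355^131072=537, 355^262144=261, 355^524288=473; 355^619023 = 355^1 * 355^2 * 355^4 * 355^8 * 355^512 * 355^4096 * 355^8192 * 355^16384 * 355^65536 * 355^524288 = 375 (mod 604); answer 375
Part 2: W1 = 375; c = -21; 2*(-21)^2 - 3*(-21)^1 + 2 = (882) + (63) + (2) = 947; answer 947
Part 3: W2 = 947; w = 1844; 1844 = 2^2 * 461; sigma = (1 + 2 + 4) * (1 + 461) = 7 * 462 = 3234; answer 3234

3234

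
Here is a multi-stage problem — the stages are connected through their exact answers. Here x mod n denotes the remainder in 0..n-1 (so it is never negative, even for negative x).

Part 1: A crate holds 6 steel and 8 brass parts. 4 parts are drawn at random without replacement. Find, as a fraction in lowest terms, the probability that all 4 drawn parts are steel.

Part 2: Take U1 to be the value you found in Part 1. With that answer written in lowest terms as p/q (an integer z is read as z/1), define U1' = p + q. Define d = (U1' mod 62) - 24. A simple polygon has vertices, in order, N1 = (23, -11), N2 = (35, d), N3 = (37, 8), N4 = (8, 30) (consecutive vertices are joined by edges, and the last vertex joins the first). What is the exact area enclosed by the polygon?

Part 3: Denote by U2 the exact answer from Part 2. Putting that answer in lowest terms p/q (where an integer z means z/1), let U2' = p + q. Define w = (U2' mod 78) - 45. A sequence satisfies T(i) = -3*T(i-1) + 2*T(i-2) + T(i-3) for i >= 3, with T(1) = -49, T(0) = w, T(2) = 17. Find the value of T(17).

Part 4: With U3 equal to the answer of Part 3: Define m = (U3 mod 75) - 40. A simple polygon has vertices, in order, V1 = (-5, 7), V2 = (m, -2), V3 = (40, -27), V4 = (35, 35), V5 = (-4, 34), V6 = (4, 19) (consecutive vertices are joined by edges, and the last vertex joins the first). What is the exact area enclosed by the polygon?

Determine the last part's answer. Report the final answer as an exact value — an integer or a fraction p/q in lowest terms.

Part 1: total draws C(14,4) = 1001; favorable C(6,4) = 15; P = 15/1001; answer 15/1001
Part 2: U1 = 15/1001; threaded value p + q = 1016; d = 0; cross terms: (23*0 - 35*-11)=385, (35*8 - 37*0)=280, (37*30 - 8*8)=1046, (8*-11 - 23*30)=-778; twice the area = |933| = 933; area = 933/2; answer 933/2
Part 3: U2 = 933/2; threaded value p + q = 935; w = 32; T(3) = -3*(17) + 2*(-49) + 1*(32) = -117; iterating: T(3)=-117, T(4)=336, T(5)=-1225, T(6)=4230, T(7)=-14804, T(8)=51647, T(9)=-180319, T(10)=629447, T(11)=-2197332, T(12)=7670571, T(13)=-26776930, T(14)=93474600, T(15)=-326307089, T(16)=1139093537, T(17)=-3976420189; answer -3976420189
Part 4: U3 = -3976420189; m = -29; cross terms: (-5*-2 - -29*7)=213, (-29*-27 - 40*-2)=863, (40*35 - 35*-27)=2345, (35*34 - -4*35)=1330, (-4*19 - 4*34)=-212, (4*7 - -5*19)=123; twice the area = |4662| = 4662; area = 2331; answer 2331

2331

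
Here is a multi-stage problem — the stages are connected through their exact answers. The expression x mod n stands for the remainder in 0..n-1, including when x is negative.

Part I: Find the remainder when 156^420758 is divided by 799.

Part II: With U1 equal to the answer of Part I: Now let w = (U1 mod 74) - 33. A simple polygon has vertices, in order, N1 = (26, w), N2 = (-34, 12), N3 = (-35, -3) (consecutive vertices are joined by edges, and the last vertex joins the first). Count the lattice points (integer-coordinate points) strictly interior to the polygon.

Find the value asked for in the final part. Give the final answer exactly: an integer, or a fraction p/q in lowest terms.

Part I: squarings mod 799: 156^1=156, 156^2=366, 156^4=523, 156^8=271, 156^16=732, 156^32=494, 156^64=341, 156^128=426, 156^256=103, 156^512=222, 156^1024=545, 156^2048=596, 156^4096=460, 156^8192=664, 156^16384=647, 156^32768=732, 156^65536=494, 156^131072=341, 156^262144=426; 156^420758 = 156^2 * 156^4 * 156^16 * 156^128 * 156^256 * 156^512 * 156^2048 * 156^8192 * 156^16384 * 156^131072 * 156^262144 = 525 (mod 799); answer 525
Part II: U1 = 525; w = -26; cross terms: (26*12 - -34*-26)=-572, (-34*-3 - -35*12)=522, (-35*-26 - 26*-3)=988; twice the area = |938| = 938; area = 469; boundary points = 2 + 1 + 1 = 4; strictly interior points = area - boundary/2 + 1 = 468; answer 468

468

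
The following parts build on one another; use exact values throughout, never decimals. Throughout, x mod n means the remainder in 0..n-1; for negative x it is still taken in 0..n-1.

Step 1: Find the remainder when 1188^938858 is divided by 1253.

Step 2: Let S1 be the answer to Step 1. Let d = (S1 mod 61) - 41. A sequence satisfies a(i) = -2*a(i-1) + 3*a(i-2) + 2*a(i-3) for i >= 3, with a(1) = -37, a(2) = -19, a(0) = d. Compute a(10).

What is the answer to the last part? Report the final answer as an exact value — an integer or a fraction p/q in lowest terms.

56925

Step 1: squarings mod 1253: 1188^1=1188, 1188^2=466, 1188^4=387, 1188^8=662, 1188^16=947, 1188^32=914, 1188^64=898, 1188^128=725, 1188^256=618, 1188^512=1012, 1188^1024=443, 1188^2048=781, 1188^4096=1003, 1188^8192=1103, 1188^16384=1199, 1188^32768=410, 1188^65536=198, 1188^131072=361, 1188^262144=9, 1188^524288=81; 1188^938858 = 1188^2 * 1188^8 * 1188^32 * 1188^64 * 1188^256 * 1188^512 * 1188^4096 * 1188^16384 * 1188^131072 * 1188^262144 * 1188^524288 = 459 (mod 1253); answer 459
Step 2: S1 = 459; d = -9; a(3) = -2*(-19) + 3*(-37) + 2*(-9) = -91; iterating: a(3)=-91, a(4)=51, a(5)=-413, a(6)=797, a(7)=-2731, a(8)=7027, a(9)=-20653, a(10)=56925; answer 56925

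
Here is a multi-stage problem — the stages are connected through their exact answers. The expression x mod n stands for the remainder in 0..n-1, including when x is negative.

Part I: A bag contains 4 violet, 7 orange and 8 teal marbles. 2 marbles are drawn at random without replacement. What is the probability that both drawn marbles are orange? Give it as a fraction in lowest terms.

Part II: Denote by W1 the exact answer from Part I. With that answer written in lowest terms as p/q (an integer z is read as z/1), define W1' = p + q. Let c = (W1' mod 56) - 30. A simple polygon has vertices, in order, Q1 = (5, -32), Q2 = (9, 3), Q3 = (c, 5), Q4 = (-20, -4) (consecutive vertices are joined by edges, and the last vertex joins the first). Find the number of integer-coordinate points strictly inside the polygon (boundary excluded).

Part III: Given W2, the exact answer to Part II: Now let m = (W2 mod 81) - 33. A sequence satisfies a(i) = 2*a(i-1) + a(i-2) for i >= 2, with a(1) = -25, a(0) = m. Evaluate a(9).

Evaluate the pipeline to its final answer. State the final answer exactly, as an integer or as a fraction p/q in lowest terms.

Part I: total draws C(19,2) = 171; favorable C(7,2) = 21; P = 7/57; answer 7/57
Part II: W1 = 7/57; threaded value p + q = 64; c = -22; cross terms: (5*3 - 9*-32)=303, (9*5 - -22*3)=111, (-22*-4 - -20*5)=188, (-20*-32 - 5*-4)=660; twice the area = |1262| = 1262; area = 631; boundary points = 1 + 1 + 1 + 1 = 4; strictly interior points = area - boundary/2 + 1 = 630; answer 630
Part III: W2 = 630; m = 30; a(2) = 2*(-25) + 1*(30) = -20; iterating: a(2)=-20, a(3)=-65, a(4)=-150, a(5)=-365, a(6)=-880, a(7)=-2125, a(8)=-5130, a(9)=-12385; answer -12385

-12385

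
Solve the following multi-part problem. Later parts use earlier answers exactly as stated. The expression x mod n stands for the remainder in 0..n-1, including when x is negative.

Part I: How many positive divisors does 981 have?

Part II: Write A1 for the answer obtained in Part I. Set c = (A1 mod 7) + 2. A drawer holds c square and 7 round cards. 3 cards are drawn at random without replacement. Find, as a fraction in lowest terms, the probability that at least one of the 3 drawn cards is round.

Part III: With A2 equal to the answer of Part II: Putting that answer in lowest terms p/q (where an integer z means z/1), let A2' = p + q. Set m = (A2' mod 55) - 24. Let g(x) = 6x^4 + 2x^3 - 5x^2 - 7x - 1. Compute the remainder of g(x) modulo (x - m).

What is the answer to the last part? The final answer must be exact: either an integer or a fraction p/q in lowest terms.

120323

Part I: 981 = 3^2 * 109; number of divisors = (2+1) * (1+1) = 6; answer 6
Part II: A1 = 6; c = 8; total draws C(15,3) = 455; complement C(8,3) = 56; favorable 455 - 56 = 399; P = 57/65; answer 57/65
Part III: A2 = 57/65; threaded value p + q = 122; m = -12; remainder = value at the root: 6*(-12)^4 + 2*(-12)^3 - 5*(-12)^2 - 7*(-12)^1 - 1 = (124416) + (-3456) + (-720) + (84) + (-1) = 120323; answer 120323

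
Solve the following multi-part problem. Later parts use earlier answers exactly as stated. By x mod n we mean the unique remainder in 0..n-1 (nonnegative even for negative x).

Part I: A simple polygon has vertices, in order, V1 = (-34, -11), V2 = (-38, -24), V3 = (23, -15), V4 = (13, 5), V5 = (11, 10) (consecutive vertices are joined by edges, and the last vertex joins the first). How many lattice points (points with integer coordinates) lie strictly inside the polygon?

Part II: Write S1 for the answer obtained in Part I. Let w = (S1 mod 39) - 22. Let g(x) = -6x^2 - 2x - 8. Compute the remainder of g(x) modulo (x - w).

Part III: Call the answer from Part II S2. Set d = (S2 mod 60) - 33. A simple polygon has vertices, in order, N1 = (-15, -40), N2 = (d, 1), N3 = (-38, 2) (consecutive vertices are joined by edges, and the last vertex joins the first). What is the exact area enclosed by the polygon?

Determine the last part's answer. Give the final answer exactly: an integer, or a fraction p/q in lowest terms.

1531/2

Part I: cross terms: (-34*-24 - -38*-11)=398, (-38*-15 - 23*-24)=1122, (23*5 - 13*-15)=310, (13*10 - 11*5)=75, (11*-11 - -34*10)=219; twice the area = |2124| = 2124; area = 1062; boundary points = 1 + 1 + 10 + 1 + 3 = 16; strictly interior points = area - boundary/2 + 1 = 1055; answer 1055
Part II: S1 = 1055; w = -20; remainder = value at the root: -6*(-20)^2 - 2*(-20)^1 - 8 = (-2400) + (40) + (-8) = -2368; answer -2368
Part III: S2 = -2368; d = -1; cross terms: (-15*1 - -1*-40)=-55, (-1*2 - -38*1)=36, (-38*-40 - -15*2)=1550; twice the area = |1531| = 1531; area = 1531/2; answer 1531/2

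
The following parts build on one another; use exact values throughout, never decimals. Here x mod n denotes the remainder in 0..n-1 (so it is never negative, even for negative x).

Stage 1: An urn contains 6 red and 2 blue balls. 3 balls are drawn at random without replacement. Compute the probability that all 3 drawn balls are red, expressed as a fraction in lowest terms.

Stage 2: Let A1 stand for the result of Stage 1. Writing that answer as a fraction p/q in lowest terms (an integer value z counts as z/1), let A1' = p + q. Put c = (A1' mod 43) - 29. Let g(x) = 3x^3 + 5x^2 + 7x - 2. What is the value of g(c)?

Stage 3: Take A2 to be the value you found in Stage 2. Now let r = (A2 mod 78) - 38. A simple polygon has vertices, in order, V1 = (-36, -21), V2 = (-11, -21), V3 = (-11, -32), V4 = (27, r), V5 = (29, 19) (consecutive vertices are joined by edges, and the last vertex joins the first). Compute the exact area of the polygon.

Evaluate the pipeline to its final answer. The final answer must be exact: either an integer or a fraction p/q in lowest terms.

Stage 1: total draws C(8,3) = 56; favorable C(6,3) = 20; P = 5/14; answer 5/14
Stage 2: A1 = 5/14; threaded value p + q = 19; c = -10; 3*(-10)^3 + 5*(-10)^2 + 7*(-10)^1 - 2 = (-3000) + (500) + (-70) + (-2) = -2572; answer -2572
Stage 3: A2 = -2572; r = -36; cross terms: (-36*-21 - -11*-21)=525, (-11*-32 - -11*-21)=121, (-11*-36 - 27*-32)=1260, (27*19 - 29*-36)=1557, (29*-21 - -36*19)=75; twice the area = |3538| = 3538; area = 1769; answer 1769

1769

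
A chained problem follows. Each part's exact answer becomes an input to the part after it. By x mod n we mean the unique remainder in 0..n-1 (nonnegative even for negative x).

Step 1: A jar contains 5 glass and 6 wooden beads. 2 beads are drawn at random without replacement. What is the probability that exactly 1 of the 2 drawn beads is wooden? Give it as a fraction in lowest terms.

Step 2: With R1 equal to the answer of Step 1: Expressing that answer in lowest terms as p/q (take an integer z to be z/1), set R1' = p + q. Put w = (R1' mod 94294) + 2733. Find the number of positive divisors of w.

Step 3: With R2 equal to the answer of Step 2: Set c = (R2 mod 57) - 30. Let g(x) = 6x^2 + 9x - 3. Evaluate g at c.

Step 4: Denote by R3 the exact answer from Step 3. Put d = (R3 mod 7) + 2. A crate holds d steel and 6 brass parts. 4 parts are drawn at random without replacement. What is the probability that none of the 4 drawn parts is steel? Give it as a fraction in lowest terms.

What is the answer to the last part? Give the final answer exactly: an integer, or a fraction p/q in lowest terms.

1/33

Step 1: total draws C(11,2) = 55; favorable C(6,1)*C(5,1) = 30; P = 6/11; answer 6/11
Step 2: R1 = 6/11; threaded value p + q = 17; w = 2750; 2750 = 2 * 5^3 * 11; number of divisors = (1+1) * (3+1) * (1+1) = 16; answer 16
Step 3: R2 = 16; c = -14; 6*(-14)^2 + 9*(-14)^1 - 3 = (1176) + (-126) + (-3) = 1047; answer 1047
Step 4: R3 = 1047; d = 6; total draws C(12,4) = 495; favorable C(6,4) = 15; P = 1/33; answer 1/33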